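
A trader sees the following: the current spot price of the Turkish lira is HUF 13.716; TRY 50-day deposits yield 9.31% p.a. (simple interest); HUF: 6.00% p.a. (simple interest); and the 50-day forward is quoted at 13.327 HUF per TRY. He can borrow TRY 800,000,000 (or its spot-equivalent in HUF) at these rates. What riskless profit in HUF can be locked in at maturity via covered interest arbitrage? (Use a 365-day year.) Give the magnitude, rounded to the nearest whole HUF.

HUF 265,415,485

T = 50/365 years.
Invest the TRY and cover forward: 800,000,000 × 1.012753424658 × 13.327 = HUF 10,797,571,912.33.
Convert at spot and invest in HUF: 800,000,000 × 13.716 × 1.008219178082 = HUF 11,062,987,397.26.
The quoted forward undervalues TRY, so borrow TRY, convert to HUF at spot, deposit the HUF at 6.00%, and buy TRY forward at 13.327 to cover the loan.
The gap between the two covered legs is HUF 265,415,485.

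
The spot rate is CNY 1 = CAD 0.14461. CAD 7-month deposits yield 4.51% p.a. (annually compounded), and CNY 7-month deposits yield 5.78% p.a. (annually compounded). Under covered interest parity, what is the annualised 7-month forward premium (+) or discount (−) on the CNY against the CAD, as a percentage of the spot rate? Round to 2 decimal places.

T = 7/12 years.
CIP forward (CAD per CNY) = 0.14461 × 1.0260663/1.0333214 = 0.14359467.
(F − S)/S ÷ T = (0.14359467 − 0.14461)/0.14461/(7/12) = -0.012036 → -1.20%.

-1.20%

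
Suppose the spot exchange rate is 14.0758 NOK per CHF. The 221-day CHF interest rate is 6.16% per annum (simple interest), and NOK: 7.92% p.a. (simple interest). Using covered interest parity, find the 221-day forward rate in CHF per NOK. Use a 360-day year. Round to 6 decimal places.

T = 221/360 years.
Growth of 1 NOK over T: 1 + 0.0792×221/360 = 1.048620.
Growth of 1 CHF over T: 1 + 0.0616×221/360 = 1.0378156.
Forward (NOK per CHF) = 14.0758 × 1.048620 / 1.0378156 = 14.22234.
Quoted the other way: 1/14.22234 = 0.070312 CHF per NOK.

0.070312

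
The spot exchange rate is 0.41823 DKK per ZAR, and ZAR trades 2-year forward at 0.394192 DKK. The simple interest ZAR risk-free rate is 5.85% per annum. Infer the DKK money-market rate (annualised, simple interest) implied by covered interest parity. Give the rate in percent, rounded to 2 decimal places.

2.64%

T = 2 years.
CIP gives F = S · g_DKK/g_ZAR, so g_DKK/g_ZAR = 0.394192/0.41823 = 0.9425244.
The ZAR side grows by 1 + 0.0585×2 = 1.117000.
That pins the DKK growth at 1.0527998.
r = (1.0527998 − 1)/2 = 0.026400 → 2.64%.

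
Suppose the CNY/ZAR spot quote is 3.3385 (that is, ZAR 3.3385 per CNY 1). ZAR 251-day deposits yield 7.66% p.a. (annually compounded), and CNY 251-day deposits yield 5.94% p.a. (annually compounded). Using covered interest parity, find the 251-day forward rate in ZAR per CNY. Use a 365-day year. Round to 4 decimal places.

T = 251/365 years.
Growth of 1 ZAR over T: (1 + 0.0766)^(251/365) = 1.0520657.
CNY accumulates by (1 + 0.0594)^(251/365) = 1.0404783.
CIP: F = S · (grow ZAR)/(grow CNY) = 3.3385 × 1.0520657/1.0404783 = 3.375680 ZAR per CNY.

3.3757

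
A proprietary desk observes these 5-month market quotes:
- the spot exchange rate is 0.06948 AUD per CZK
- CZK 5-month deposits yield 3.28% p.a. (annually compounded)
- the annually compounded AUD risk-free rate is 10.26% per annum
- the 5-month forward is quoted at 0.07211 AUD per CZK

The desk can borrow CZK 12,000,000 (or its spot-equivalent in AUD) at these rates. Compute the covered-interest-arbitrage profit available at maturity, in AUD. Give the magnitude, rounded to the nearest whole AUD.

AUD 8,644

T = 5/12 years.
Keep in CZK, deliver into the forward: 12,000,000·1.01353814·0.07211 = AUD 877,034.82.
Swap to AUD now, deposit: 12,000,000·0.06948·1.0415357 = AUD 868,390.81.
The quoted forward overvalues CZK, so borrow AUD, buy CZK at spot, deposit the CZK at 3.28%, and sell the proceeds forward at 0.07211.
Profit = 877,034.82 − 868,390.81 = AUD 8,644.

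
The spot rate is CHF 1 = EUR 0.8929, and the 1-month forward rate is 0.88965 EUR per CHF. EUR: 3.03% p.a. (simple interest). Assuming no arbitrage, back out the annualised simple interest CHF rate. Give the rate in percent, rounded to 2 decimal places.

7.42%

T = 1/12 years.
By CIP, F/S equals the EUR-to-CHF growth ratio: 0.88965/0.8929 = 0.9963602.
EUR growth factor: 1 + 0.0303×1/12 = 1.002525.
Hence g_CHF = 1.0061873.
(1.0061873 − 1)/T = 0.074248, i.e. 7.42%.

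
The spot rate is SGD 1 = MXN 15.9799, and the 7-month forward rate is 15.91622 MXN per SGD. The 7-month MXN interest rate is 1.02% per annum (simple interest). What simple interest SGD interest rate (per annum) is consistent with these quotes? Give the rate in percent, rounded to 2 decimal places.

1.71%

T = 7/12 years.
By CIP, F/S equals the MXN-to-SGD growth ratio: 15.91622/15.9799 = 0.9960150.
The MXN side grows by 1 + 0.0102×7/12 = 1.005950.
So the SGD growth factor = 1.0099747.
(1.0099747 − 1)/T = 0.017099, i.e. 1.71%.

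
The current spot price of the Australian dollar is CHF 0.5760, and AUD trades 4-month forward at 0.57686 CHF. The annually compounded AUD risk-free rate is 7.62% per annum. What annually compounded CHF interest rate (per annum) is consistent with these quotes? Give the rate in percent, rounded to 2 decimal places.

8.10%

T = 4/12 years.
CIP gives F = S · g_CHF/g_AUD, so g_CHF/g_AUD = 0.57686/0.576 = 1.0014931.
AUD growth factor: (1 + 0.0762)^(4/12) = 1.0247808.
That pins the CHF growth at 1.0263109.
r = 1.0263109^(12/4) − 1 = 0.081028 → 8.10%.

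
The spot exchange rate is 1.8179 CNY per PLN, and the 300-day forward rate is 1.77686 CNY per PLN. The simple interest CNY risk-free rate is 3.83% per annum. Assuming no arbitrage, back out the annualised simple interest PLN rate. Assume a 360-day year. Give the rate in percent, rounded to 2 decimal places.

T = 300/360 years.
By CIP, F/S equals the CNY-to-PLN growth ratio: 1.77686/1.8179 = 0.9774245.
The CNY side grows by 1 + 0.0383×300/360 = 1.0319167.
So the PLN growth factor = 1.0557508.
(1.0557508 − 1)/T = 0.066901, i.e. 6.69%.

6.69%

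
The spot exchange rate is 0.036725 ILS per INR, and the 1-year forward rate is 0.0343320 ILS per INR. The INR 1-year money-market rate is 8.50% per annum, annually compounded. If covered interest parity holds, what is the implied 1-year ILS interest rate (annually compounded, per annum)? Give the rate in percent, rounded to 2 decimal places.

1.43%

T = 1 year.
By CIP, F/S equals the ILS-to-INR growth ratio: 0.034332/0.036725 = 0.9348400.
INR growth factor: (1 + 0.0850)^1 = 1.085000.
That pins the ILS growth at 1.0143014.
Annualise: 1.0143014^(1/1) − 1 = 0.014301 = 1.43%.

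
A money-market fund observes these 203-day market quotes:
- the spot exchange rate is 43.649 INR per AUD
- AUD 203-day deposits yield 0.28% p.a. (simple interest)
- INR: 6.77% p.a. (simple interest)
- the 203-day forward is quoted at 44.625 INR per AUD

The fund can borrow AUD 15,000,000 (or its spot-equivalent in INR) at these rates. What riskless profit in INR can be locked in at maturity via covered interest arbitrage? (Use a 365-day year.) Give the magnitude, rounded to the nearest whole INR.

T = 203/365 years.
Invest the AUD and cover forward: 15,000,000 × 1.00155726027 × 44.625 = INR 670,417,391.09.
Convert at spot and invest in INR: 15,000,000 × 43.649 × 1.03765232877 = INR 679,387,297.48.
The quoted forward undervalues AUD, so borrow AUD, convert to INR at spot, deposit the INR at 6.77%, and buy AUD forward at 44.625 to cover the loan.
Arbitrage profit = |670,417,391.09 − 679,387,297.48| = INR 8,969,906.

INR 8,969,906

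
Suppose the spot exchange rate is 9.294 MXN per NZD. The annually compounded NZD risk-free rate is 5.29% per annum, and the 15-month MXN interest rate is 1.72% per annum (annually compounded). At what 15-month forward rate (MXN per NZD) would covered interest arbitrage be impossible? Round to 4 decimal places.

8.9018

T = 15/12 years.
MXN accumulates by (1 + 0.0172)^(15/12) = 1.021546.
Growth of 1 NZD over T: (1 + 0.0529)^(15/12) = 1.0665566.
CIP: F = S · (grow MXN)/(grow NZD) = 9.294 × 1.021546/1.0665566 = 8.901777 MXN per NZD.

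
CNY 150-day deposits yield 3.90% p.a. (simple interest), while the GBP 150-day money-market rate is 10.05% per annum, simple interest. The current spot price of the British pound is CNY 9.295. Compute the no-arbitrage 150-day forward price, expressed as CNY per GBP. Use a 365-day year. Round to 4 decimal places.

T = 150/365 years.
CNY growth factor: 1 + 0.0390×150/365 = 1.0160274.
Growth of 1 GBP over T: 1 + 0.1005×150/365 = 1.0413014.
CIP: F = S · (grow CNY)/(grow GBP) = 9.295 × 1.0160274/1.0413014 = 9.069396 CNY per GBP.

9.0694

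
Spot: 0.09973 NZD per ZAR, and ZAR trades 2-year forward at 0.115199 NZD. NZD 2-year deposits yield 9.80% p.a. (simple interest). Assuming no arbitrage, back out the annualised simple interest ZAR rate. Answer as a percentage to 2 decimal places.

1.77%

T = 2 years.
F/S = 0.115199/0.09973 = 1.1551088 = (growth of NZD) / (growth of ZAR).
The NZD side grows by 1 + 0.0980×2 = 1.196000.
That pins the ZAR growth at 1.0354003.
(1.0354003 − 1)/T = 0.017700, i.e. 1.77%.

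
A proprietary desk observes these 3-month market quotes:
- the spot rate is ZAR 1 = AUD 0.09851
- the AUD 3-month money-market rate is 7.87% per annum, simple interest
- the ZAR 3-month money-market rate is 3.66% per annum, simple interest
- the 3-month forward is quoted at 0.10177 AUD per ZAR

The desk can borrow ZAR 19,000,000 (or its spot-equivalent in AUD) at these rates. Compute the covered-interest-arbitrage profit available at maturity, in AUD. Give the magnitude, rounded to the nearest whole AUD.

T = 3/12 years.
Route A — deposit ZAR, sell forward: 19,000,000 × 1.009150 × 0.10177 = AUD 1,951,322.71.
Route B — convert at spot, deposit AUD: 19,000,000 × 0.09851 × 1.019675 = AUD 1,908,515.50.
The quoted forward overvalues ZAR, so borrow AUD, buy ZAR at spot, deposit the ZAR at 3.66%, and sell the proceeds forward at 0.10177.
Arbitrage profit = |1,951,322.71 − 1,908,515.50| = AUD 42,807.

AUD 42,807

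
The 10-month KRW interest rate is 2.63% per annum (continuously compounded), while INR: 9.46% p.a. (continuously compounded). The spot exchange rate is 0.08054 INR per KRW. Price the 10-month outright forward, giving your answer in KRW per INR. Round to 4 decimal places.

11.7292

T = 10/12 years.
INR growth factor: e^(0.0946×10/12) = 1.08202397.
Growth of 1 KRW over T: e^(0.0263×10/12) = 1.0221586.
CIP: F = S · (grow INR)/(grow KRW) = 0.08054 × 1.08202397/1.0221586 = 0.085257034 INR per KRW.
Quoted the other way: 1/0.085257034 = 11.7292 KRW per INR.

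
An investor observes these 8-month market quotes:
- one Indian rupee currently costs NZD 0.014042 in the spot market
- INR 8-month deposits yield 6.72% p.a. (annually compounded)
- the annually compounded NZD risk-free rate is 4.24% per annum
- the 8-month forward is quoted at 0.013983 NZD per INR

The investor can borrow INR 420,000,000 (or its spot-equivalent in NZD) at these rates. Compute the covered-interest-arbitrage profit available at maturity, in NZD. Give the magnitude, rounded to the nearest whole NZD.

NZD 69,912

T = 8/12 years.
Keep in INR, deliver into the forward: 420,000,000·1.044312664·0.013983 = NZD 6,133,102.07.
Swap to NZD now, deposit: 420,000,000·0.014042·1.028070589 = NZD 6,063,190.23.
The quoted forward overvalues INR, so borrow NZD, buy INR at spot, deposit the INR at 6.72%, and sell the proceeds forward at 0.013983.
Arbitrage profit = |6,133,102.07 − 6,063,190.23| = NZD 69,912.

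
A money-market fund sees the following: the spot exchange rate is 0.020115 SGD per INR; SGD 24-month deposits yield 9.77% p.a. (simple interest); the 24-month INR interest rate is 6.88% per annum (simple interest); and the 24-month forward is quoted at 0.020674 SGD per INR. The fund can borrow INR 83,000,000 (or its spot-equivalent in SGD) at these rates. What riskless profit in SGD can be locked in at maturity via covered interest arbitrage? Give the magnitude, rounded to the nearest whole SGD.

SGD 43,718

T = 2 years.
Route A — deposit INR, sell forward: 83,000,000 × 1.137600 × 0.020674 = SGD 1,952,055.62.
Route B — convert at spot, deposit SGD: 83,000,000 × 0.020115 × 1.195400 = SGD 1,995,774.09.
The quoted forward undervalues INR, so borrow INR, convert to SGD at spot, deposit the SGD at 9.77%, and buy INR forward at 0.020674 to cover the loan.
Arbitrage profit = |1,952,055.62 − 1,995,774.09| = SGD 43,718.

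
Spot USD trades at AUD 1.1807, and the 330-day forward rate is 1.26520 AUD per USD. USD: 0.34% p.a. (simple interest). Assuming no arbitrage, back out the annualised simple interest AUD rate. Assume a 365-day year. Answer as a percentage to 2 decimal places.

T = 330/365 years.
CIP gives F = S · g_AUD/g_USD, so g_AUD/g_USD = 1.2652/1.1807 = 1.0715677.
USD growth factor: 1 + 0.0034×330/365 = 1.003074.
So the AUD growth factor = 1.0748617.
(1.0748617 − 1)/T = 0.082802, i.e. 8.28%.

8.28%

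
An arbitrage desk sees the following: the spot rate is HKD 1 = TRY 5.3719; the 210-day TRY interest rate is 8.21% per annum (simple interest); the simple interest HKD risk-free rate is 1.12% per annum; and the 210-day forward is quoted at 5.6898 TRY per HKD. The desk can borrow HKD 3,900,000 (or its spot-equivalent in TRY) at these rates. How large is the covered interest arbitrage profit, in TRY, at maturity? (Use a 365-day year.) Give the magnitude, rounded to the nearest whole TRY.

TRY 393,195

T = 210/365 years.
Keep in HKD, deliver into the forward: 3,900,000·1.0064438356·5.6898 = TRY 22,333,210.13.
Swap to TRY now, deposit: 3,900,000·5.3719·1.0472356164 = TRY 21,940,015.53.
The quoted forward overvalues HKD, so borrow TRY, buy HKD at spot, deposit the HKD at 1.12%, and sell the proceeds forward at 5.6898.
The gap between the two covered legs is TRY 393,195.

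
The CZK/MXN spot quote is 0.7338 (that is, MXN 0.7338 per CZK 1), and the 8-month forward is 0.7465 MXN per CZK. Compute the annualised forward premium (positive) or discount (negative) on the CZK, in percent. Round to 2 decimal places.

T = 8/12 years.
Period premium: (0.7465 − 0.7338)/0.7338 = 0.0173072.
Per annum: 0.0173072 / (8/12) = 0.025961 = 2.60%.

+2.60%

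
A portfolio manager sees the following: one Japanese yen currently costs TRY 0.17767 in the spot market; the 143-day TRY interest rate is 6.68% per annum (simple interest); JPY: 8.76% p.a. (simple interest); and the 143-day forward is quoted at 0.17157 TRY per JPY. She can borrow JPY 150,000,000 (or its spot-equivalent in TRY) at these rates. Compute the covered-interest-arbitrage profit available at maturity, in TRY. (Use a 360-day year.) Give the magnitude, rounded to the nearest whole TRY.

T = 143/360 years.
Route A — deposit JPY, sell forward: 150,000,000 × 1.0347966667 × 0.17157 = TRY 26,631,009.62.
Route B — convert at spot, deposit TRY: 150,000,000 × 0.17767 × 1.0265344444 = TRY 27,357,656.21.
The quoted forward undervalues JPY, so borrow JPY, convert to TRY at spot, deposit the TRY at 6.68%, and buy JPY forward at 0.17157 to cover the loan.
Arbitrage profit = |26,631,009.62 − 27,357,656.21| = TRY 726,647.

TRY 726,647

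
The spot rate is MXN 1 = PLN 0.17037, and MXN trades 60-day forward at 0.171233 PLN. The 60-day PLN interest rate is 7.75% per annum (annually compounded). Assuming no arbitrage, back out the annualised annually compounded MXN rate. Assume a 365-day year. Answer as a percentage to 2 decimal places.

4.49%

T = 60/365 years.
By CIP, F/S equals the PLN-to-MXN growth ratio: 0.171233/0.17037 = 1.0050654.
The PLN side grows by (1 + 0.0775)^(60/365) = 1.0123458.
Hence g_MXN = 1.0072437.
Annualise: 1.0072437^(365/60) − 1 = 0.044885 = 4.49%.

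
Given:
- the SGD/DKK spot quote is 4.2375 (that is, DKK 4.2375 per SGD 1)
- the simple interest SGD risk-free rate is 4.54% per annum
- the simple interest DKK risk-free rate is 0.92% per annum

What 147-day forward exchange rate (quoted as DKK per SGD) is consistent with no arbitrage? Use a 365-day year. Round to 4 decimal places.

4.1768

T = 147/365 years.
DKK growth factor: 1 + 0.0092×147/365 = 1.0037052.
Growth of 1 SGD over T: 1 + 0.0454×147/365 = 1.0182844.
So F = 4.2375 × 1.0037052 / 1.0182844 = 4.176830 (DKK/SGD).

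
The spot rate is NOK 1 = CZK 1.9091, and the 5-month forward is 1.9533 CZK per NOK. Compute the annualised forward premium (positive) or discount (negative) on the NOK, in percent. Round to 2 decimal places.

T = 5/12 years.
(F − S)/S = (1.9533 − 1.9091)/1.9091 = 0.0231523.
Annualise by dividing by T: 0.0231523 / (5/12) = 0.055566 → 5.56%.

+5.56%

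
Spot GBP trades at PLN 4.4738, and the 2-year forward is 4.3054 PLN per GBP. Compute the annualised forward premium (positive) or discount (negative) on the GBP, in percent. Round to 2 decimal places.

-1.88%

T = 2 years.
(F − S)/S = (4.3054 − 4.4738)/4.4738 = -0.0376414.
×(1/T) gives -1.88% p.a.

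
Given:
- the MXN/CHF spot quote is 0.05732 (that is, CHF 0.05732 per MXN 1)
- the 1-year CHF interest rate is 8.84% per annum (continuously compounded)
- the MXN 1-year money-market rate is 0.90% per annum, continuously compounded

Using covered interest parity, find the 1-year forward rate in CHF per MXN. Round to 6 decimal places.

0.062057

T = 1 year.
CHF growth factor: e^(0.0884×1) = 1.092425.
Growth of 1 MXN over T: e^(0.0090×1) = 1.0090406.
Forward (CHF per MXN) = 0.05732 × 1.092425 / 1.0090406 = 0.06205677.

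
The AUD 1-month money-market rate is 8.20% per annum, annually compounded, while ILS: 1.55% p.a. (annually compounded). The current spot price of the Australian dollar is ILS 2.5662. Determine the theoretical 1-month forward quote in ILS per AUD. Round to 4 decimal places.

T = 1/12 years.
ILS accumulates by (1 + 0.0155)^(1/12) = 1.0012826.
AUD growth factor: (1 + 0.0820)^(1/12) = 1.0065892.
So F = 2.5662 × 1.0012826 / 1.0065892 = 2.552671 (ILS/AUD).

2.5527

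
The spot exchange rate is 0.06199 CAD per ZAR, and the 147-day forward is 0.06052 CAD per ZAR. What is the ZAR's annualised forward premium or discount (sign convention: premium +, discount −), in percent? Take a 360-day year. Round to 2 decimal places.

T = 147/360 years.
ZAR trades forward at -2.37135% vs spot over the period.
Per annum: -0.0237135 / (147/360) = -0.058074 = -5.81%.

-5.81%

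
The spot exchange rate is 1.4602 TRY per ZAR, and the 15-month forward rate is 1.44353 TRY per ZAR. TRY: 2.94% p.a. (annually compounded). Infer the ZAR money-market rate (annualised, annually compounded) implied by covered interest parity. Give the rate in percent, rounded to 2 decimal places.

T = 15/12 years.
By CIP, F/S equals the TRY-to-ZAR growth ratio: 1.44353/1.4602 = 0.9885838.
The TRY side grows by (1 + 0.0294)^(15/12) = 1.0368841.
Hence g_ZAR = 1.0488581.
r = 1.0488581^(12/15) − 1 = 0.038899 → 3.89%.

3.89%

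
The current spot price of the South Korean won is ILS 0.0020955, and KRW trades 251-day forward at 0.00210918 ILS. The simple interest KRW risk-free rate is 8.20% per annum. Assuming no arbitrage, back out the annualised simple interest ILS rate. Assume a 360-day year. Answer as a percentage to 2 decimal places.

9.19%

T = 251/360 years.
F/S = 0.00210918/0.0020955 = 1.0065283 = (growth of ILS) / (growth of KRW).
The KRW side grows by 1 + 0.0820×251/360 = 1.0571722.
Hence g_ILS = 1.0640737.
r = (1.0640737 − 1)/(251/360) = 0.091899 → 9.19%.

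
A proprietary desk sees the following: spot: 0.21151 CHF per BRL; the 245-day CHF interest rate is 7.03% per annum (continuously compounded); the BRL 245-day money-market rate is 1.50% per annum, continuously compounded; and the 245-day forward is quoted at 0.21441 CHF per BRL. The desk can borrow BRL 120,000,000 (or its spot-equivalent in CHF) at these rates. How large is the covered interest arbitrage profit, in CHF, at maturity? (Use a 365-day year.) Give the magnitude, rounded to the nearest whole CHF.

CHF 618,025

T = 245/365 years.
Invest the BRL and cover forward: 120,000,000 × 1.010119351 × 0.21441 = CHF 25,989,562.81.
Convert at spot and invest in CHF: 120,000,000 × 0.21151 × 1.0483187299 = CHF 26,607,587.35.
The quoted forward undervalues BRL, so borrow BRL, convert to CHF at spot, deposit the CHF at 7.03%, and buy BRL forward at 0.21441 to cover the loan.
Arbitrage profit = |25,989,562.81 − 26,607,587.35| = CHF 618,025.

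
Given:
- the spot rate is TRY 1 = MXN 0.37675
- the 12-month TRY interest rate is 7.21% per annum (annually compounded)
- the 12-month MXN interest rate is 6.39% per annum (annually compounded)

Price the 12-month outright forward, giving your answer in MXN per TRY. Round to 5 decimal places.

T = 1 year.
MXN accumulates by (1 + 0.0639)^1 = 1.063900.
Growth of 1 TRY over T: (1 + 0.0721)^1 = 1.072100.
So F = 0.37675 × 1.063900 / 1.072100 = 0.3738684 (MXN/TRY).

0.37387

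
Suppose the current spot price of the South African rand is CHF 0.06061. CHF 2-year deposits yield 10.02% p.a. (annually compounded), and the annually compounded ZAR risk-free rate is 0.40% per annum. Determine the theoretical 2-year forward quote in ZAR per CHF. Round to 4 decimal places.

T = 2 years.
CHF accumulates by (1 + 0.1002)^2 = 1.21044004.
Growth of 1 ZAR over T: (1 + 0.0040)^2 = 1.008016.
CIP: F = S · (grow CHF)/(grow ZAR) = 0.06061 × 1.21044004/1.008016 = 0.072781355 CHF per ZAR.
Quoted the other way: 1/0.072781355 = 13.7398 ZAR per CHF.

13.7398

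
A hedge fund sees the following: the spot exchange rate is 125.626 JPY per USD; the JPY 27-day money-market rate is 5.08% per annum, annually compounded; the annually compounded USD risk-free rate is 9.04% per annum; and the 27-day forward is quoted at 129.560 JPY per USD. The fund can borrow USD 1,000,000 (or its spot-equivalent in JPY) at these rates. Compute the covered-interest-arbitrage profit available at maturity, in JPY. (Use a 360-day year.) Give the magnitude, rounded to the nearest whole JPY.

T = 27/360 years.
Route A — deposit USD, sell forward: 1,000,000 × 1.00651195629 × 129.560 = JPY 130,403,689.06.
Route B — convert at spot, deposit JPY: 1,000,000 × 125.626 × 1.00372329773 = JPY 126,093,743.00.
The quoted forward overvalues USD, so borrow JPY, buy USD at spot, deposit the USD at 9.04%, and sell the proceeds forward at 129.560.
Arbitrage profit = |130,403,689.06 − 126,093,743.00| = JPY 4,309,946.

JPY 4,309,946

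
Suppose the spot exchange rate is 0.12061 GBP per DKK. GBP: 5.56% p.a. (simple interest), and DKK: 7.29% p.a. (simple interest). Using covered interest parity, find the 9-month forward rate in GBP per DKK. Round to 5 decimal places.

T = 9/12 years.
GBP growth factor: 1 + 0.0556×9/12 = 1.041700.
DKK accumulates by 1 + 0.0729×9/12 = 1.054675.
Forward (GBP per DKK) = 0.12061 × 1.041700 / 1.054675 = 0.1191262.

0.11913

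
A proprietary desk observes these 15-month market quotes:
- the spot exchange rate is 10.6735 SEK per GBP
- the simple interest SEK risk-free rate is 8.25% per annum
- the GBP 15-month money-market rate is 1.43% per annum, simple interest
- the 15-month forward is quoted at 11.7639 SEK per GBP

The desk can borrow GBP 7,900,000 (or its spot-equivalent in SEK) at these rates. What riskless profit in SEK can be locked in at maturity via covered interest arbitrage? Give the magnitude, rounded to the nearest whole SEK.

T = 15/12 years.
Keep in GBP, deliver into the forward: 7,900,000·1.017875·11.7639 = SEK 94,596,019.73.
Swap to SEK now, deposit: 7,900,000·10.6735·1.103125 = SEK 93,016,217.03.
The quoted forward overvalues GBP, so borrow SEK, buy GBP at spot, deposit the GBP at 1.43%, and sell the proceeds forward at 11.7639.
Profit = 94,596,019.73 − 93,016,217.03 = SEK 1,579,803.

SEK 1,579,803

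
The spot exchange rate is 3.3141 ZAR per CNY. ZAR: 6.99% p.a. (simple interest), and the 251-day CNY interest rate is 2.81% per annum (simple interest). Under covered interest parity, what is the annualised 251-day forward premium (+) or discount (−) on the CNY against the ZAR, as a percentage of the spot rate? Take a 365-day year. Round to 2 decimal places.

T = 251/365 years.
F = S · g_ZAR/g_CNY = 3.3141 × 1.0480682/1.0193236 = 3.4075566.
Annualised premium = (F − S)/S × (1/T) = (3.4075566 − 3.3141)/3.3141 ÷ (251/365) = 4.10%.

+4.10%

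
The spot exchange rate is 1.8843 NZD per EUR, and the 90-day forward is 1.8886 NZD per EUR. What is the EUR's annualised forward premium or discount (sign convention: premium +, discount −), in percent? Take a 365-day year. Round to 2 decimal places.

T = 90/365 years.
(F − S)/S = (1.8886 − 1.8843)/1.8843 = 0.0022820.
Annualise by dividing by T: 0.0022820 / (90/365) = 0.009255 → 0.93%.

+0.93%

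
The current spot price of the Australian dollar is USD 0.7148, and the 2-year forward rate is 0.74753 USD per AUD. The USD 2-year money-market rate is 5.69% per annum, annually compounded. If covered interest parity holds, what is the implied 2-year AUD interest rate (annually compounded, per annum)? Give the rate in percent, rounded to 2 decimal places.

3.35%

T = 2 years.
By CIP, F/S equals the USD-to-AUD growth ratio: 0.74753/0.7148 = 1.0457890.
USD growth factor: (1 + 0.0569)^2 = 1.1170376.
That pins the AUD growth at 1.068129.
r = 1.068129^(1/2) − 1 = 0.033503 → 3.35%.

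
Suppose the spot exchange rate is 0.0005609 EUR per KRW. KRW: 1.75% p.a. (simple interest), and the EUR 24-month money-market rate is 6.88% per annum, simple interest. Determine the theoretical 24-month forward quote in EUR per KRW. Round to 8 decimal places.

0.00061650

T = 2 years.
Growth of 1 EUR over T: 1 + 0.0688×2 = 1.137600.
Growth of 1 KRW over T: 1 + 0.0175×2 = 1.035000.
So F = 0.0005609 × 1.137600 / 1.035000 = 0.0006165023 (EUR/KRW).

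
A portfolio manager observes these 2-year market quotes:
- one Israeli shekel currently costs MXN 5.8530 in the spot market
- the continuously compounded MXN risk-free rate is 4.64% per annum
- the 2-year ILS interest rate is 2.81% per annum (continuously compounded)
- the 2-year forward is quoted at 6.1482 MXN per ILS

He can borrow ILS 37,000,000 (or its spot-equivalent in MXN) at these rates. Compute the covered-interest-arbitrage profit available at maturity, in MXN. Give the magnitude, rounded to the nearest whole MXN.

T = 2 years.
Invest the ILS and cover forward: 37,000,000 × 1.05780922443 × 6.1482 = MXN 240,634,038.92.
Convert at spot and invest in MXN: 37,000,000 × 5.8530 × 1.09724226487 = MXN 237,619,882.12.
The quoted forward overvalues ILS, so borrow MXN, buy ILS at spot, deposit the ILS at 2.81%, and sell the proceeds forward at 6.1482.
Arbitrage profit = |240,634,038.92 − 237,619,882.12| = MXN 3,014,157.

MXN 3,014,157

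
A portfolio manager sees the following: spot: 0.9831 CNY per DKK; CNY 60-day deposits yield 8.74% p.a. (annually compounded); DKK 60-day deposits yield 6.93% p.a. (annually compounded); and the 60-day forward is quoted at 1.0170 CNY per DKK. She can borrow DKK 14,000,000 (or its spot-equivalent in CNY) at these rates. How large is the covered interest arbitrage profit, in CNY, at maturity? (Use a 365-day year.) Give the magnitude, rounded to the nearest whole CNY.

T = 60/365 years.
Keep in DKK, deliver into the forward: 14,000,000·1.0110752755·1.0170 = CNY 14,395,689.77.
Swap to CNY now, deposit: 14,000,000·0.9831·1.013868914 = CNY 13,954,283.41.
The quoted forward overvalues DKK, so borrow CNY, buy DKK at spot, deposit the DKK at 6.93%, and sell the proceeds forward at 1.0170.
Arbitrage profit = |14,395,689.77 − 13,954,283.41| = CNY 441,406.

CNY 441,406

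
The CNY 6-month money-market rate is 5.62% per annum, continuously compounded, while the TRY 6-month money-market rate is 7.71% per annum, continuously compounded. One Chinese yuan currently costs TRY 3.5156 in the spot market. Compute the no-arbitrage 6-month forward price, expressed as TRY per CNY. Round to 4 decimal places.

T = 6/12 years.
Growth of 1 TRY over T: e^(0.0771×6/12) = 1.0393027.
CNY growth factor: e^(0.0562×6/12) = 1.0284985.
Forward (TRY per CNY) = 3.5156 × 1.0393027 / 1.0284985 = 3.552531.

3.5525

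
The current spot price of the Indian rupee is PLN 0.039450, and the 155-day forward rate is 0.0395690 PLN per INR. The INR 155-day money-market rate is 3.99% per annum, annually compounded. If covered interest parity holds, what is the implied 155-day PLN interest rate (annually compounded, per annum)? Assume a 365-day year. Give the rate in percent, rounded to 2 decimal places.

T = 155/365 years.
F/S = 0.039569/0.03945 = 1.0030165 = (growth of PLN) / (growth of INR).
INR growth factor: (1 + 0.0399)^(155/365) = 1.0167533.
So the PLN growth factor = 1.0198203.
Annualise: 1.0198203^(365/155) − 1 = 0.047302 = 4.73%.

4.73%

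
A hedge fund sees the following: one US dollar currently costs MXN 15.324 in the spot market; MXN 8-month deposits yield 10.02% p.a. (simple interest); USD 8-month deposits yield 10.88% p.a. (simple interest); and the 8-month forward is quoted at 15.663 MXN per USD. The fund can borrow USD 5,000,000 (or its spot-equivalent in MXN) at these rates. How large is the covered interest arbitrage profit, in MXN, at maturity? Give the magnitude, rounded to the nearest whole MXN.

MXN 2,257,232

T = 8/12 years.
Keep in USD, deliver into the forward: 5,000,000·1.0725333333·15.663 = MXN 83,995,448.00.
Swap to MXN now, deposit: 5,000,000·15.324·1.066800 = MXN 81,738,216.00.
The quoted forward overvalues USD, so borrow MXN, buy USD at spot, deposit the USD at 10.88%, and sell the proceeds forward at 15.663.
The gap between the two covered legs is MXN 2,257,232.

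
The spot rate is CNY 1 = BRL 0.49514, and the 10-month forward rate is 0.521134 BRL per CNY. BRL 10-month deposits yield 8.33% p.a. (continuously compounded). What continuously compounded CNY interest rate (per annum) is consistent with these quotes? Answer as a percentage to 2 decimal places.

2.19%

T = 10/12 years.
By CIP, F/S equals the BRL-to-CNY growth ratio: 0.521134/0.49514 = 1.0524983.
BRL growth factor: e^(0.0833×10/12) = 1.0718827.
So the CNY growth factor = 1.0184175.
r = ln(1.0184175)/(10/12) = 0.021900 → 2.19%.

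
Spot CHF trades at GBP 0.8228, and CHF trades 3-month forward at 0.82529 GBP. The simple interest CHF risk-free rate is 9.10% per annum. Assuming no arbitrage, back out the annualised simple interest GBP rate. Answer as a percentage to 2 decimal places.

T = 3/12 years.
CIP gives F = S · g_GBP/g_CHF, so g_GBP/g_CHF = 0.82529/0.8228 = 1.0030263.
The CHF side grows by 1 + 0.0910×3/12 = 1.022750.
That pins the GBP growth at 1.0258451.
(1.0258451 − 1)/T = 0.103380, i.e. 10.34%.

10.34%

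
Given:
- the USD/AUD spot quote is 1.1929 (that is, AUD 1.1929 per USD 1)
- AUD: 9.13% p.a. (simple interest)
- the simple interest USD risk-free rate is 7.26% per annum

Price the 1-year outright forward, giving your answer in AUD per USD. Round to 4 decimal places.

1.2137

T = 1 year.
AUD growth factor: 1 + 0.0913×1 = 1.091300.
USD growth factor: 1 + 0.0726×1 = 1.072600.
CIP: F = S · (grow AUD)/(grow USD) = 1.1929 × 1.091300/1.072600 = 1.213697 AUD per USD.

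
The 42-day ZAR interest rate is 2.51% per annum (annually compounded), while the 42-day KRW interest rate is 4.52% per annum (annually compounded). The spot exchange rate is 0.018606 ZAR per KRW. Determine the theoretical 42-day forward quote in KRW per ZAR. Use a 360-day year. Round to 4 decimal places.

T = 42/360 years.
ZAR accumulates by (1 + 0.0251)^(42/360) = 1.00289637.
Growth of 1 KRW over T: (1 + 0.0452)^(42/360) = 1.00517095.
Forward (ZAR per KRW) = 0.018606 × 1.00289637 / 1.00517095 = 0.018563897.
Quoted the other way: 1/0.018563897 = 53.8680 KRW per ZAR.

53.8680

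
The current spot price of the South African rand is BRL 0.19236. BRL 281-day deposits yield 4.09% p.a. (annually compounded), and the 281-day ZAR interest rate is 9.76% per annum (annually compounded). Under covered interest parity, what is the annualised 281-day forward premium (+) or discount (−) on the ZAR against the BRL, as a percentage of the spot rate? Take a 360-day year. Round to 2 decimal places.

-5.20%

T = 281/360 years.
CIP forward (BRL per ZAR) = 0.19236 × 1.0317838/1.0753971 = 0.18455874.
Annualised premium = (F − S)/S × (1/T) = (0.18455874 − 0.19236)/0.19236 ÷ (281/360) = -5.20%.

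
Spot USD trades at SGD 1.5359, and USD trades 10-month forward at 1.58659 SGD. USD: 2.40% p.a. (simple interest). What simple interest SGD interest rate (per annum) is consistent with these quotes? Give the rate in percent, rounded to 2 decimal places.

6.44%

T = 10/12 years.
F/S = 1.58659/1.5359 = 1.0330035 = (growth of SGD) / (growth of USD).
USD growth factor: 1 + 0.0240×10/12 = 1.020000.
Hence g_SGD = 1.0536636.
(1.0536636 − 1)/T = 0.064396, i.e. 6.44%.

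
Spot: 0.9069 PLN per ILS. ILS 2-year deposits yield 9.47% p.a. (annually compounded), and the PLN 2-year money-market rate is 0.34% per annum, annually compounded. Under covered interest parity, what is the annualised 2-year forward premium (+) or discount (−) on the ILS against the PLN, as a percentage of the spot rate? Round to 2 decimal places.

-7.99%

T = 2 years.
No-arbitrage forward: 0.9069 × 1.0068116 / 1.1983681 = 0.7619340 PLN/ILS.
Annualised premium = (F − S)/S × (1/T) = (0.7619340 − 0.9069)/0.9069 ÷ 2 = -7.99%.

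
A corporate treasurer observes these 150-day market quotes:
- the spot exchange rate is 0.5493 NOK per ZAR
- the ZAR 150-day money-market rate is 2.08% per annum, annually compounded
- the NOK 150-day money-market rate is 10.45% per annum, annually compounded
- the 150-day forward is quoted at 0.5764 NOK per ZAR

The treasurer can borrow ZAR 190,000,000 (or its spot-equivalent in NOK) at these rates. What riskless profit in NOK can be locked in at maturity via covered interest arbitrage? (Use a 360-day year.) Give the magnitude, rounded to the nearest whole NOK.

NOK 1,679,477

T = 150/360 years.
Keep in ZAR, deliver into the forward: 190,000,000·1.00861465844·0.5764 = NOK 110,459,442.93.
Swap to NOK now, deposit: 190,000,000·0.5493·1.04228314981 = NOK 108,779,965.50.
The quoted forward overvalues ZAR, so borrow NOK, buy ZAR at spot, deposit the ZAR at 2.08%, and sell the proceeds forward at 0.5764.
Profit = 110,459,442.93 − 108,779,965.50 = NOK 1,679,477.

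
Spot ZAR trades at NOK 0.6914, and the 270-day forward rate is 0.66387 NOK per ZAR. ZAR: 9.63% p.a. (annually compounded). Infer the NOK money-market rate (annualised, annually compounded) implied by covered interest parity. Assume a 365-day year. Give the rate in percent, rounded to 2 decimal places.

T = 270/365 years.
CIP gives F = S · g_NOK/g_ZAR, so g_NOK/g_ZAR = 0.66387/0.6914 = 0.9601822.
ZAR growth factor: (1 + 0.0963)^(270/365) = 1.0703771.
Hence g_NOK = 1.027757.
Annualise: 1.027757^(365/270) − 1 = 0.037705 = 3.77%.

3.77%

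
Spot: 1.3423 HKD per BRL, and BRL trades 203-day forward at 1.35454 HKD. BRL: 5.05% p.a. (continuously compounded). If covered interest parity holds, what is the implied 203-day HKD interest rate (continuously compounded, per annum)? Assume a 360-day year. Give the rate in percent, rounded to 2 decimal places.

T = 203/360 years.
By CIP, F/S equals the HKD-to-BRL growth ratio: 1.35454/1.3423 = 1.0091187.
The BRL side grows by e^(0.0505×203/360) = 1.0288857.
That pins the HKD growth at 1.0382678.
Take logs: ln 1.0382678 / (203/360) = 0.066598, so 6.66%.

6.66%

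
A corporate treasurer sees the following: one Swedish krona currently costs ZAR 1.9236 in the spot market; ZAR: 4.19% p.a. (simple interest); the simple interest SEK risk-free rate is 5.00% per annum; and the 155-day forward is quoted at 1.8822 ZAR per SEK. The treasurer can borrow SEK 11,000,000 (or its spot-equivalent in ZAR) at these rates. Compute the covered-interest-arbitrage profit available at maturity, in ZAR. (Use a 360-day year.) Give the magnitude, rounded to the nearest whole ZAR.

ZAR 391,410

T = 155/360 years.
Route A — deposit SEK, sell forward: 11,000,000 × 1.0215277778 × 1.8822 = ZAR 21,149,915.42.
Route B — convert at spot, deposit ZAR: 11,000,000 × 1.9236 × 1.0180402778 = ZAR 21,541,325.06.
The quoted forward undervalues SEK, so borrow SEK, convert to ZAR at spot, deposit the ZAR at 4.19%, and buy SEK forward at 1.8822 to cover the loan.
Arbitrage profit = |21,149,915.42 − 21,541,325.06| = ZAR 391,410.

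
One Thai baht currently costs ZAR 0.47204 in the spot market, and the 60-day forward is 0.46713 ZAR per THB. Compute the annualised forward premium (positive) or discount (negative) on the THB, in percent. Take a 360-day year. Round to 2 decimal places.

T = 60/360 years.
THB trades forward at -1.04017% vs spot over the period.
Annualise by dividing by T: -0.0104017 / (60/360) = -0.062410 → -6.24%.

-6.24%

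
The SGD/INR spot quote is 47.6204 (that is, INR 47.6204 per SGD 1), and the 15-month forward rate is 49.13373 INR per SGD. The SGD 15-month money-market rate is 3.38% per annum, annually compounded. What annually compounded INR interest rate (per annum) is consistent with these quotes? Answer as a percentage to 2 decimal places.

T = 15/12 years.
F/S = 49.13373/47.6204 = 1.0317790 = (growth of INR) / (growth of SGD).
The SGD side grows by (1 + 0.0338)^(15/12) = 1.042427.
That pins the INR growth at 1.0755543.
r = 1.0755543^(12/15) − 1 = 0.060000 → 6.00%.

6.00%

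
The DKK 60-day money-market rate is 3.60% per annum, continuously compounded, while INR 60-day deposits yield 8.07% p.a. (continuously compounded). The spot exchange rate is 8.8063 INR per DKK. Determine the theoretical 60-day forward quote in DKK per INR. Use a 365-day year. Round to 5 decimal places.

0.11272

T = 60/365 years.
INR growth factor: e^(0.0807×60/365) = 1.0133541.
Growth of 1 DKK over T: e^(0.0360×60/365) = 1.0059354.
CIP: F = S · (grow INR)/(grow DKK) = 8.8063 × 1.0133541/1.0059354 = 8.871246 INR per DKK.
Invert for DKK per INR: 1 / 8.871246 = 0.11272.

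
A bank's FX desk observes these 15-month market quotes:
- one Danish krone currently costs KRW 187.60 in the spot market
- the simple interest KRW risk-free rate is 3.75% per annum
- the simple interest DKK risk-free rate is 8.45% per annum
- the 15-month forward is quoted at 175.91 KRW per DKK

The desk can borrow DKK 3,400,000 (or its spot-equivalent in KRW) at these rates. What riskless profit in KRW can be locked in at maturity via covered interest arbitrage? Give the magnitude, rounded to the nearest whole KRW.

KRW 6,471,071

T = 15/12 years.
Route A — deposit DKK, sell forward: 3,400,000 × 1.105625 × 175.91 = KRW 661,267,678.75.
Route B — convert at spot, deposit KRW: 3,400,000 × 187.60 × 1.046875 = KRW 667,738,750.00.
The quoted forward undervalues DKK, so borrow DKK, convert to KRW at spot, deposit the KRW at 3.75%, and buy DKK forward at 175.91 to cover the loan.
Profit = 667,738,750.00 − 661,267,678.75 = KRW 6,471,071.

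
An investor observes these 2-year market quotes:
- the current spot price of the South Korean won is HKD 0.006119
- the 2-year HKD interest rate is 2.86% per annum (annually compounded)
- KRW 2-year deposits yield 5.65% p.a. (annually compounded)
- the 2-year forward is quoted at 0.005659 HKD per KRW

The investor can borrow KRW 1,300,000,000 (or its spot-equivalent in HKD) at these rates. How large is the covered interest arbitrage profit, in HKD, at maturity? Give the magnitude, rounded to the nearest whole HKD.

HKD 204,724

T = 2 years.
Keep in KRW, deliver into the forward: 1,300,000,000·1.11619225·0.005659 = HKD 8,211,491.53.
Swap to HKD now, deposit: 1,300,000,000·0.006119·1.05801796 = HKD 8,416,215.47.
The quoted forward undervalues KRW, so borrow KRW, convert to HKD at spot, deposit the HKD at 2.86%, and buy KRW forward at 0.005659 to cover the loan.
Arbitrage profit = |8,211,491.53 − 8,416,215.47| = HKD 204,724.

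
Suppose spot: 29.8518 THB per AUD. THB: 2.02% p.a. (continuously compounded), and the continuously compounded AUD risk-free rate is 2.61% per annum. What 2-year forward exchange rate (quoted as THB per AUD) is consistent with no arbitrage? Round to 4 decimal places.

T = 2 years.
THB accumulates by e^(0.0202×2) = 1.04122718.
AUD growth factor: e^(0.0261×2) = 1.05358644.
CIP: F = S · (grow THB)/(grow AUD) = 29.8518 × 1.04122718/1.05358644 = 29.501619 THB per AUD.

29.5016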